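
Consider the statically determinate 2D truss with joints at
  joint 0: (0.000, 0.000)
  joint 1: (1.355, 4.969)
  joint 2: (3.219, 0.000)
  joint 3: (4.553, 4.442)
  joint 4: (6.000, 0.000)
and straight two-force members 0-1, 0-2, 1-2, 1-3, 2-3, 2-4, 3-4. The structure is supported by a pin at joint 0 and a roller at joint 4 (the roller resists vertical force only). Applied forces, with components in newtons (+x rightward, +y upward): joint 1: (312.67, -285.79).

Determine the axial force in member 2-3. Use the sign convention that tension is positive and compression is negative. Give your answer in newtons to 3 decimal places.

304.553

N=5 nodes, M=7 members, R=3 reactions → 2N=10, M+R=10
member 0 (0-1): L=5.1504, (cx,cy)=(0.2631,0.9648)
member 1 (0-2): L=3.2190, (cx,cy)=(1.0000,0.0000)
member 2 (1-2): L=5.3071, (cx,cy)=(0.3512,-0.9363)
member 3 (1-3): L=3.2411, (cx,cy)=(0.9867,-0.1626)
member 4 (2-3): L=4.6380, (cx,cy)=(0.2876,0.9577)
member 5 (2-4): L=2.7810, (cx,cy)=(1.0000,0.0000)
member 6 (3-4): L=4.6717, (cx,cy)=(0.3097,-0.9508)
solve A·x = −loads:
  F[0-1] = +39.0701 N (tension)
  F[0-2] = +302.3913 N (tension)
  F[1-2] = -311.5311 N (compression)
  F[1-3] = -195.5758 N (compression)
  F[2-3] = +304.5531 N (tension)
  F[2-4] = +105.3762 N (tension)
  F[3-4] = -340.2145 N (compression)
  Rx@0 = -312.6700 N
  Ry@0 = -37.6938 N
  Ry@4 = +323.4838 N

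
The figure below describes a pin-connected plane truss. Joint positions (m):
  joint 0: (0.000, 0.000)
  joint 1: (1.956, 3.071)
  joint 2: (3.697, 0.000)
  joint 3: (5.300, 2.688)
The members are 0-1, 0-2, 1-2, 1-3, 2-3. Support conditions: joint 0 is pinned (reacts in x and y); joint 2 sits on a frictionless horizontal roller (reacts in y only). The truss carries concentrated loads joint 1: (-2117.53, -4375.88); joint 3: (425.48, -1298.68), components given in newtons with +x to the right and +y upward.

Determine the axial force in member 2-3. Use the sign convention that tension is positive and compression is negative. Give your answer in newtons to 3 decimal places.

N=4 nodes, M=5 members, R=3 reactions → 2N=8, M+R=8
member 0 (0-1): L=3.6410, (cx,cy)=(0.5372,0.8434)
member 1 (0-2): L=3.6970, (cx,cy)=(1.0000,0.0000)
member 2 (1-2): L=3.5302, (cx,cy)=(0.4932,-0.8699)
member 3 (1-3): L=3.3659, (cx,cy)=(0.9935,-0.1138)
member 4 (2-3): L=3.1297, (cx,cy)=(0.5122,0.8589)
solve A·x = −loads:
  F[0-1] = -3494.2566 N (compression)
  F[0-2] = +185.1104 N (tension)
  F[1-2] = -1790.1566 N (compression)
  F[1-3] = +1130.5768 N (tension)
  F[2-3] = -1362.2904 N (compression)
  Rx@0 = +1692.0500 N
  Ry@0 = +2947.2187 N
  Ry@2 = +2727.3413 N

-1362.290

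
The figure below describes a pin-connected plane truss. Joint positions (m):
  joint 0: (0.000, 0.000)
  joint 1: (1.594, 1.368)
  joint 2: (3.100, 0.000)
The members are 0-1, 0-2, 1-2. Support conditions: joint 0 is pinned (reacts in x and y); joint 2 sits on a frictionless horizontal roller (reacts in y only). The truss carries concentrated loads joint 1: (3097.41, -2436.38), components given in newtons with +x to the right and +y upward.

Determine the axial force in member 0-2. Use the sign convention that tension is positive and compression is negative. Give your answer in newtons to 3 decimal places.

N=3 nodes, M=3 members, R=3 reactions → 2N=6, M+R=6
member 0 (0-1): L=2.1005, (cx,cy)=(0.7589,0.6513)
member 1 (0-2): L=3.1000, (cx,cy)=(1.0000,0.0000)
member 2 (1-2): L=2.0346, (cx,cy)=(0.7402,-0.6724)
solve A·x = −loads:
  F[0-1] = +281.3737 N (tension)
  F[0-2] = +2883.8886 N (tension)
  F[1-2] = -3896.0575 N (compression)
  Rx@0 = -3097.4100 N
  Ry@0 = -183.2479 N
  Ry@2 = +2619.6279 N

2883.889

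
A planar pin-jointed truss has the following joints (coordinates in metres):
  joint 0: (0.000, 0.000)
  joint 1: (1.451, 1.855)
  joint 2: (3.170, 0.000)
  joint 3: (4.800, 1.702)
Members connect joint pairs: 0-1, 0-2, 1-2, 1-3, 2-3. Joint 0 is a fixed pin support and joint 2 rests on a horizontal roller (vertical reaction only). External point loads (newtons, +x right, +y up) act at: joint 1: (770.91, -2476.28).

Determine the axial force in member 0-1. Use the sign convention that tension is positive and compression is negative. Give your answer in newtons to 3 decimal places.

N=4 nodes, M=5 members, R=3 reactions → 2N=8, M+R=8
member 0 (0-1): L=2.3551, (cx,cy)=(0.6161,0.7877)
member 1 (0-2): L=3.1700, (cx,cy)=(1.0000,0.0000)
member 2 (1-2): L=2.5290, (cx,cy)=(0.6797,-0.7335)
member 3 (1-3): L=3.3525, (cx,cy)=(0.9990,-0.0456)
member 4 (2-3): L=2.3566, (cx,cy)=(0.6917,0.7222)
solve A·x = −loads:
  F[0-1] = -1132.0906 N (compression)
  F[0-2] = +1468.4064 N (tension)
  F[1-2] = -2160.3502 N (compression)
  F[1-3] = +0.0000 N (tension)
  F[2-3] = -0.0000 N (compression)
  Rx@0 = -770.9100 N
  Ry@0 = +891.6995 N
  Ry@2 = +1584.5805 N

-1132.091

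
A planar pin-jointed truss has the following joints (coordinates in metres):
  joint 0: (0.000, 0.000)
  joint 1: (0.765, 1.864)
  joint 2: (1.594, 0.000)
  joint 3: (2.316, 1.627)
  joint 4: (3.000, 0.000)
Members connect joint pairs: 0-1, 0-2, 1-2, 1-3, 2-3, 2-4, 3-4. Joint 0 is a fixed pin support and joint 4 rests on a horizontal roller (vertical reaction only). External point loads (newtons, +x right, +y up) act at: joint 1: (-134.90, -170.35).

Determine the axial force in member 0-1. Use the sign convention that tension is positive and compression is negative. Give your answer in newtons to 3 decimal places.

-227.785

N=5 nodes, M=7 members, R=3 reactions → 2N=10, M+R=10
member 0 (0-1): L=2.0149, (cx,cy)=(0.3797,0.9251)
member 1 (0-2): L=1.5940, (cx,cy)=(1.0000,0.0000)
member 2 (1-2): L=2.0400, (cx,cy)=(0.4064,-0.9137)
member 3 (1-3): L=1.5690, (cx,cy)=(0.9885,-0.1511)
member 4 (2-3): L=1.7800, (cx,cy)=(0.4056,0.9140)
member 5 (2-4): L=1.4060, (cx,cy)=(1.0000,0.0000)
member 6 (3-4): L=1.7649, (cx,cy)=(0.3876,-0.9218)
solve A·x = −loads:
  F[0-1] = -227.7853 N (compression)
  F[0-2] = -48.4153 N (compression)
  F[1-2] = +38.7270 N (tension)
  F[1-3] = +33.0573 N (tension)
  F[2-3] = -38.7129 N (compression)
  F[2-4] = -16.9754 N (compression)
  F[3-4] = +43.8018 N (tension)
  Rx@0 = +134.9000 N
  Ry@0 = +210.7286 N
  Ry@4 = -40.3786 N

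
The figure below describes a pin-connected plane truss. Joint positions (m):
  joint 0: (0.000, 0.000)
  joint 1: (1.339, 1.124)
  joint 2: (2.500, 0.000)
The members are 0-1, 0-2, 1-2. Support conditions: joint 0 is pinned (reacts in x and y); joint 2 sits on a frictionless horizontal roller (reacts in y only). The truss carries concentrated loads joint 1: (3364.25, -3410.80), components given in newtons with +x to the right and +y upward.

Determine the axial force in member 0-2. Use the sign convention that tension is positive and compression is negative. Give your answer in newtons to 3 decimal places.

3449.318

N=3 nodes, M=3 members, R=3 reactions → 2N=6, M+R=6
member 0 (0-1): L=1.7482, (cx,cy)=(0.7659,0.6429)
member 1 (0-2): L=2.5000, (cx,cy)=(1.0000,0.0000)
member 2 (1-2): L=1.6160, (cx,cy)=(0.7185,-0.6956)
solve A·x = −loads:
  F[0-1] = -111.0664 N (compression)
  F[0-2] = +3449.3179 N (tension)
  F[1-2] = -4800.9716 N (compression)
  Rx@0 = -3364.2500 N
  Ry@0 = +71.4087 N
  Ry@2 = +3339.3913 N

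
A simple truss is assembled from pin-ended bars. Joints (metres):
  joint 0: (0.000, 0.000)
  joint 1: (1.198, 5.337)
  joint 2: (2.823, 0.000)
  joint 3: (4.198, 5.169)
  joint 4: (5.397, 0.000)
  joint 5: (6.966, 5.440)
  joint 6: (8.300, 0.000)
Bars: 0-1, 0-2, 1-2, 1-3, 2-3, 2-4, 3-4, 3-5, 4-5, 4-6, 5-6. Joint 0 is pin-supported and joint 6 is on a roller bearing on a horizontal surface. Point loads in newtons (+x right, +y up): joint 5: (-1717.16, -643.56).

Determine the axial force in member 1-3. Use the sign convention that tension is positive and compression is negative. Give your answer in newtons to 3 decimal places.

N=7 nodes, M=11 members, R=3 reactions → 2N=14, M+R=14
member 0 (0-1): L=5.4698, (cx,cy)=(0.2190,0.9757)
member 1 (0-2): L=2.8230, (cx,cy)=(1.0000,0.0000)
member 2 (1-2): L=5.5789, (cx,cy)=(0.2913,-0.9566)
member 3 (1-3): L=3.0047, (cx,cy)=(0.9984,-0.0559)
member 4 (2-3): L=5.3488, (cx,cy)=(0.2571,0.9664)
member 5 (2-4): L=2.5740, (cx,cy)=(1.0000,0.0000)
member 6 (3-4): L=5.3062, (cx,cy)=(0.2260,-0.9741)
member 7 (3-5): L=2.7812, (cx,cy)=(0.9952,0.0974)
member 8 (4-5): L=5.6617, (cx,cy)=(0.2771,0.9608)
member 9 (4-6): L=2.9030, (cx,cy)=(1.0000,0.0000)
member 10 (5-6): L=5.6012, (cx,cy)=(0.2382,-0.9712)
solve A·x = −loads:
  F[0-1] = -1259.4786 N (compression)
  F[0-2] = -1441.3083 N (compression)
  F[1-2] = +1323.3115 N (tension)
  F[1-3] = -662.3364 N (compression)
  F[2-3] = -1309.9552 N (compression)
  F[2-4] = -719.1107 N (compression)
  F[3-4] = +1135.4327 N (tension)
  F[3-5] = -1260.6108 N (compression)
  F[4-5] = -1151.1519 N (compression)
  F[4-6] = -143.5371 N (compression)
  F[5-6] = +602.6809 N (tension)
  Rx@0 = +1717.1600 N
  Ry@0 = +1228.8987 N
  Ry@6 = -585.3387 N

-662.336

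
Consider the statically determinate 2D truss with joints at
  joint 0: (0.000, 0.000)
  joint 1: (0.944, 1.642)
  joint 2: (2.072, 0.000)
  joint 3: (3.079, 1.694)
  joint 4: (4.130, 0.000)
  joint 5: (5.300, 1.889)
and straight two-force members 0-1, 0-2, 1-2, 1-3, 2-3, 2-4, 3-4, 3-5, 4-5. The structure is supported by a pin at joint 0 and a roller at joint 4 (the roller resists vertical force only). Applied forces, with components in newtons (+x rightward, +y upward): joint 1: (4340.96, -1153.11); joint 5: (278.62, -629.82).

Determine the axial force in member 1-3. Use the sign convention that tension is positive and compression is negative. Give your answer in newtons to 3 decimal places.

N=6 nodes, M=9 members, R=3 reactions → 2N=12, M+R=12
member 0 (0-1): L=1.8940, (cx,cy)=(0.4984,0.8669)
member 1 (0-2): L=2.0720, (cx,cy)=(1.0000,0.0000)
member 2 (1-2): L=1.9921, (cx,cy)=(0.5662,-0.8242)
member 3 (1-3): L=2.1356, (cx,cy)=(0.9997,0.0243)
member 4 (2-3): L=1.9707, (cx,cy)=(0.5110,0.8596)
member 5 (2-4): L=2.0580, (cx,cy)=(1.0000,0.0000)
member 6 (3-4): L=1.9935, (cx,cy)=(0.5272,-0.8497)
member 7 (3-5): L=2.2295, (cx,cy)=(0.9962,0.0875)
member 8 (4-5): L=2.2220, (cx,cy)=(0.5266,0.8501)
solve A·x = −loads:
  F[0-1] = +1317.4968 N (tension)
  F[0-2] = +3962.9243 N (tension)
  F[1-2] = -2845.9761 N (compression)
  F[1-3] = -2073.4404 N (compression)
  F[2-3] = +2728.9601 N (tension)
  F[2-4] = +956.9902 N (tension)
  F[3-4] = -2628.1105 N (compression)
  F[3-5] = +709.8914 N (tension)
  F[4-5] = -813.8754 N (compression)
  Rx@0 = -4619.5800 N
  Ry@0 = -1142.1914 N
  Ry@4 = +2925.1214 N

-2073.440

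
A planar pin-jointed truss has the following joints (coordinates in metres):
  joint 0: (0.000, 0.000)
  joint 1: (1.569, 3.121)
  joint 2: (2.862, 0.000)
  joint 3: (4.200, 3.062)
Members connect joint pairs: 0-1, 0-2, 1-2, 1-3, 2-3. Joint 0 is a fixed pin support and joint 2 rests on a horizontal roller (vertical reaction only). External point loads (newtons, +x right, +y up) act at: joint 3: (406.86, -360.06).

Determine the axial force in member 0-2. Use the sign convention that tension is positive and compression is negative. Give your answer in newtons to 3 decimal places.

N=4 nodes, M=5 members, R=3 reactions → 2N=8, M+R=8
member 0 (0-1): L=3.4932, (cx,cy)=(0.4492,0.8935)
member 1 (0-2): L=2.8620, (cx,cy)=(1.0000,0.0000)
member 2 (1-2): L=3.3782, (cx,cy)=(0.3827,-0.9239)
member 3 (1-3): L=2.6317, (cx,cy)=(0.9997,-0.0224)
member 4 (2-3): L=3.3416, (cx,cy)=(0.4004,0.9163)
solve A·x = −loads:
  F[0-1] = +675.6065 N (tension)
  F[0-2] = +103.4051 N (tension)
  F[1-2] = -666.9352 N (compression)
  F[1-3] = +558.8607 N (tension)
  F[2-3] = -379.2613 N (compression)
  Rx@0 = -406.8600 N
  Ry@0 = -603.6218 N
  Ry@2 = +963.6818 N

103.405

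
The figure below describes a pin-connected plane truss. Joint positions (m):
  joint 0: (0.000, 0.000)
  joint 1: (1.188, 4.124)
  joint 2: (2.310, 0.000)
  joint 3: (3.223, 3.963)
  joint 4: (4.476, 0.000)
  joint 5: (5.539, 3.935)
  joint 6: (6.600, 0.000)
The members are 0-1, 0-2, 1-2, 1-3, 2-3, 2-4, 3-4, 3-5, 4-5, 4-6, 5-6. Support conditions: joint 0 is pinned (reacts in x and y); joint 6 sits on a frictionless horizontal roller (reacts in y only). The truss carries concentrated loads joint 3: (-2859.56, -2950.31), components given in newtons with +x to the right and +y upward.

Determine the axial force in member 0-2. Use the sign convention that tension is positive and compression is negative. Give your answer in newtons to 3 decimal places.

N=7 nodes, M=11 members, R=3 reactions → 2N=14, M+R=14
member 0 (0-1): L=4.2917, (cx,cy)=(0.2768,0.9609)
member 1 (0-2): L=2.3100, (cx,cy)=(1.0000,0.0000)
member 2 (1-2): L=4.2739, (cx,cy)=(0.2625,-0.9649)
member 3 (1-3): L=2.0414, (cx,cy)=(0.9969,-0.0789)
member 4 (2-3): L=4.0668, (cx,cy)=(0.2245,0.9745)
member 5 (2-4): L=2.1660, (cx,cy)=(1.0000,0.0000)
member 6 (3-4): L=4.1564, (cx,cy)=(0.3015,-0.9535)
member 7 (3-5): L=2.3162, (cx,cy)=(0.9999,-0.0121)
member 8 (4-5): L=4.0761, (cx,cy)=(0.2608,0.9654)
member 9 (4-6): L=2.1240, (cx,cy)=(1.0000,0.0000)
member 10 (5-6): L=4.0755, (cx,cy)=(0.2603,-0.9655)
solve A·x = −loads:
  F[0-1] = -3357.8221 N (compression)
  F[0-2] = -1930.0707 N (compression)
  F[1-2] = +3495.3421 N (tension)
  F[1-3] = -1852.8702 N (compression)
  F[2-3] = -3461.0930 N (compression)
  F[2-4] = -235.4451 N (compression)
  F[3-4] = +287.8977 N (tension)
  F[3-5] = +148.6648 N (tension)
  F[4-5] = -284.3436 N (compression)
  F[4-6] = -74.4995 N (compression)
  F[5-6] = +286.1686 N (tension)
  Rx@0 = +2859.5600 N
  Ry@0 = +3226.6111 N
  Ry@6 = -276.3011 N

-1930.071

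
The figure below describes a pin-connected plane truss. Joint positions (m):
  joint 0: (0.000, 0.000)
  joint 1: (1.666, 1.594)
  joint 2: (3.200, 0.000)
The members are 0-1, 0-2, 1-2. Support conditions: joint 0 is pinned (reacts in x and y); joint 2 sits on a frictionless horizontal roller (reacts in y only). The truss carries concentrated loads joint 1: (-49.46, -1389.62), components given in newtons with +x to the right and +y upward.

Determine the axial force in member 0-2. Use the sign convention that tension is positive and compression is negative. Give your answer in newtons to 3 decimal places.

672.529

N=3 nodes, M=3 members, R=3 reactions → 2N=6, M+R=6
member 0 (0-1): L=2.3057, (cx,cy)=(0.7225,0.6913)
member 1 (0-2): L=3.2000, (cx,cy)=(1.0000,0.0000)
member 2 (1-2): L=2.2122, (cx,cy)=(0.6934,-0.7205)
solve A·x = −loads:
  F[0-1] = -999.2265 N (compression)
  F[0-2] = +672.5287 N (tension)
  F[1-2] = -969.8780 N (compression)
  Rx@0 = +49.4600 N
  Ry@0 = +690.7864 N
  Ry@2 = +698.8336 N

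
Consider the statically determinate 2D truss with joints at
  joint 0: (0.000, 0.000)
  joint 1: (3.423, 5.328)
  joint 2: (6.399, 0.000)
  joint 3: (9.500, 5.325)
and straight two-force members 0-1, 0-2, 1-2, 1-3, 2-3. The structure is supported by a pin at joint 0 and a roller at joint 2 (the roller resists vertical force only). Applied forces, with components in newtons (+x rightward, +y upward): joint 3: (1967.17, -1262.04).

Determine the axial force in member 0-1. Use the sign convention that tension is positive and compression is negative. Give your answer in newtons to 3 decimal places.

2672.661

N=4 nodes, M=5 members, R=3 reactions → 2N=8, M+R=8
member 0 (0-1): L=6.3328, (cx,cy)=(0.5405,0.8413)
member 1 (0-2): L=6.3990, (cx,cy)=(1.0000,0.0000)
member 2 (1-2): L=6.1028, (cx,cy)=(0.4876,-0.8730)
member 3 (1-3): L=6.0770, (cx,cy)=(1.0000,-0.0005)
member 4 (2-3): L=6.1621, (cx,cy)=(0.5032,0.8641)
solve A·x = −loads:
  F[0-1] = +2672.6609 N (tension)
  F[0-2] = +522.5483 N (tension)
  F[1-2] = -2577.1151 N (compression)
  F[1-3] = +2701.3395 N (tension)
  F[2-3] = -1458.8986 N (compression)
  Rx@0 = -1967.1700 N
  Ry@0 = -2248.5961 N
  Ry@2 = +3510.6361 N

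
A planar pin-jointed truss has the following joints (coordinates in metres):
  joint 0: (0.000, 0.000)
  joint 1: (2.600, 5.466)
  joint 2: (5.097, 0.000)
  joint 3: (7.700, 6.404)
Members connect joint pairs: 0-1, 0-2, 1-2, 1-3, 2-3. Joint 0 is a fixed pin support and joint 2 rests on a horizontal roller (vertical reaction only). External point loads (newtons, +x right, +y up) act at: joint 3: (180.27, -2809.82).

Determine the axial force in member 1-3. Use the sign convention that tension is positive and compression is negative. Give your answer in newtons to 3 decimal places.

N=4 nodes, M=5 members, R=3 reactions → 2N=8, M+R=8
member 0 (0-1): L=6.0529, (cx,cy)=(0.4295,0.9030)
member 1 (0-2): L=5.0970, (cx,cy)=(1.0000,0.0000)
member 2 (1-2): L=6.0093, (cx,cy)=(0.4155,-0.9096)
member 3 (1-3): L=5.1855, (cx,cy)=(0.9835,0.1809)
member 4 (2-3): L=6.9128, (cx,cy)=(0.3765,0.9264)
solve A·x = −loads:
  F[0-1] = +1839.8335 N (tension)
  F[0-2] = -610.0282 N (compression)
  F[1-2] = -1537.6126 N (compression)
  F[1-3] = +1453.1787 N (tension)
  F[2-3] = -3316.8083 N (compression)
  Rx@0 = -180.2700 N
  Ry@0 = -1661.4500 N
  Ry@2 = +4471.2700 N

1453.179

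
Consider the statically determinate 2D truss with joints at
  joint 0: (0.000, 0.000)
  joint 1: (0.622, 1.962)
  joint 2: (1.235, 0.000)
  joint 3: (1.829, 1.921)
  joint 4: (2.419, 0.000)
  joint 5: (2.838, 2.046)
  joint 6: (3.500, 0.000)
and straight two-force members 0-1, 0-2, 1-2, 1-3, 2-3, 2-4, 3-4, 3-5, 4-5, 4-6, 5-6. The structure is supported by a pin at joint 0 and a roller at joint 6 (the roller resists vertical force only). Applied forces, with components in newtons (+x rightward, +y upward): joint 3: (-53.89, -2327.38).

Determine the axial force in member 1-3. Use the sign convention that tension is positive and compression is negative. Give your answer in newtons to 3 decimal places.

N=7 nodes, M=11 members, R=3 reactions → 2N=14, M+R=14
member 0 (0-1): L=2.0582, (cx,cy)=(0.3022,0.9532)
member 1 (0-2): L=1.2350, (cx,cy)=(1.0000,0.0000)
member 2 (1-2): L=2.0555, (cx,cy)=(0.2982,-0.9545)
member 3 (1-3): L=1.2077, (cx,cy)=(0.9994,-0.0339)
member 4 (2-3): L=2.0107, (cx,cy)=(0.2954,0.9554)
member 5 (2-4): L=1.1840, (cx,cy)=(1.0000,0.0000)
member 6 (3-4): L=2.0096, (cx,cy)=(0.2936,-0.9559)
member 7 (3-5): L=1.0167, (cx,cy)=(0.9924,0.1229)
member 8 (4-5): L=2.0885, (cx,cy)=(0.2006,0.9797)
member 9 (4-6): L=1.0810, (cx,cy)=(1.0000,0.0000)
member 10 (5-6): L=2.1504, (cx,cy)=(0.3078,-0.9514)
solve A·x = −loads:
  F[0-1] = -1196.6876 N (compression)
  F[0-2] = +307.7499 N (tension)
  F[1-2] = +1220.9445 N (tension)
  F[1-3] = -726.1681 N (compression)
  F[2-3] = -1219.8299 N (compression)
  F[2-4] = +1032.2138 N (tension)
  F[3-4] = -1324.7183 N (compression)
  F[3-5] = -648.1991 N (compression)
  F[4-5] = +1292.6190 N (tension)
  F[4-6] = +383.9485 N (tension)
  F[5-6] = -1247.2134 N (compression)
  Rx@0 = +53.8900 N
  Ry@0 = +1140.7356 N
  Ry@6 = +1186.6444 N

-726.168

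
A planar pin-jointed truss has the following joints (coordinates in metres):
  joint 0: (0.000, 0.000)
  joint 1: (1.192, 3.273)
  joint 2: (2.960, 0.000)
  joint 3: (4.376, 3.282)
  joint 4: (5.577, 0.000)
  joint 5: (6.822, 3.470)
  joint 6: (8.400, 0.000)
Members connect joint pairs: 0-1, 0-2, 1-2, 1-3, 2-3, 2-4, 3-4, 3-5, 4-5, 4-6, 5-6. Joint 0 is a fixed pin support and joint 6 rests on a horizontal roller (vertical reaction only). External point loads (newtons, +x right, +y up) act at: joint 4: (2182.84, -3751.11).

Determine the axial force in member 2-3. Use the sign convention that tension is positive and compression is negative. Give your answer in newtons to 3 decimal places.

-1369.463

N=7 nodes, M=11 members, R=3 reactions → 2N=14, M+R=14
member 0 (0-1): L=3.4833, (cx,cy)=(0.3422,0.9396)
member 1 (0-2): L=2.9600, (cx,cy)=(1.0000,0.0000)
member 2 (1-2): L=3.7200, (cx,cy)=(0.4753,-0.8798)
member 3 (1-3): L=3.1840, (cx,cy)=(1.0000,0.0028)
member 4 (2-3): L=3.5744, (cx,cy)=(0.3961,0.9182)
member 5 (2-4): L=2.6170, (cx,cy)=(1.0000,0.0000)
member 6 (3-4): L=3.4948, (cx,cy)=(0.3436,-0.9391)
member 7 (3-5): L=2.4532, (cx,cy)=(0.9971,0.0766)
member 8 (4-5): L=3.6866, (cx,cy)=(0.3377,0.9412)
member 9 (4-6): L=2.8230, (cx,cy)=(1.0000,0.0000)
member 10 (5-6): L=3.8120, (cx,cy)=(0.4140,-0.9103)
solve A·x = −loads:
  F[0-1] = -1341.6416 N (compression)
  F[0-2] = +2641.9552 N (tension)
  F[1-2] = +1429.1495 N (tension)
  F[1-3] = -1138.3511 N (compression)
  F[2-3] = -1369.4627 N (compression)
  F[2-4] = +3863.6945 N (tension)
  F[3-4] = +1171.8666 N (tension)
  F[3-5] = -2089.7108 N (compression)
  F[4-5] = +2816.0557 N (tension)
  F[4-6] = +1132.5534 N (tension)
  F[5-6] = -2735.8936 N (compression)
  Rx@0 = -2182.8400 N
  Ry@0 = +1260.6409 N
  Ry@6 = +2490.4691 N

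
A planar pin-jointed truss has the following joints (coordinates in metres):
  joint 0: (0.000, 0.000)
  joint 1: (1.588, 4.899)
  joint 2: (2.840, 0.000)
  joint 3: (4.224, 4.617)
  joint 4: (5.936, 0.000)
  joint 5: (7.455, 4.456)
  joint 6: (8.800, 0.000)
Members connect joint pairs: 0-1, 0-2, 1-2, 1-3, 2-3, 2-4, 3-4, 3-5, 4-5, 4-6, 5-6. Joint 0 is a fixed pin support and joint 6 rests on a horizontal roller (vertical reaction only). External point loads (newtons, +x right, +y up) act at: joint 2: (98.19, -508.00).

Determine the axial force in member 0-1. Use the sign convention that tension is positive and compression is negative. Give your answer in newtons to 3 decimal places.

-361.678

N=7 nodes, M=11 members, R=3 reactions → 2N=14, M+R=14
member 0 (0-1): L=5.1499, (cx,cy)=(0.3084,0.9513)
member 1 (0-2): L=2.8400, (cx,cy)=(1.0000,0.0000)
member 2 (1-2): L=5.0565, (cx,cy)=(0.2476,-0.9689)
member 3 (1-3): L=2.6510, (cx,cy)=(0.9943,-0.1064)
member 4 (2-3): L=4.8200, (cx,cy)=(0.2871,0.9579)
member 5 (2-4): L=3.0960, (cx,cy)=(1.0000,0.0000)
member 6 (3-4): L=4.9242, (cx,cy)=(0.3477,-0.9376)
member 7 (3-5): L=3.2350, (cx,cy)=(0.9988,-0.0498)
member 8 (4-5): L=4.7078, (cx,cy)=(0.3227,0.9465)
member 9 (4-6): L=2.8640, (cx,cy)=(1.0000,0.0000)
member 10 (5-6): L=4.6546, (cx,cy)=(0.2890,-0.9573)
solve A·x = −loads:
  F[0-1] = -361.6784 N (compression)
  F[0-2] = +209.7145 N (tension)
  F[1-2] = +377.7546 N (tension)
  F[1-3] = -206.2283 N (compression)
  F[2-3] = +148.2513 N (tension)
  F[2-4] = +162.4896 N (tension)
  F[3-4] = -169.3469 N (compression)
  F[3-5] = -103.7410 N (compression)
  F[4-5] = +167.7546 N (tension)
  F[4-6] = +49.4853 N (tension)
  F[5-6] = -171.2510 N (compression)
  Rx@0 = -98.1900 N
  Ry@0 = +344.0545 N
  Ry@6 = +163.9455 N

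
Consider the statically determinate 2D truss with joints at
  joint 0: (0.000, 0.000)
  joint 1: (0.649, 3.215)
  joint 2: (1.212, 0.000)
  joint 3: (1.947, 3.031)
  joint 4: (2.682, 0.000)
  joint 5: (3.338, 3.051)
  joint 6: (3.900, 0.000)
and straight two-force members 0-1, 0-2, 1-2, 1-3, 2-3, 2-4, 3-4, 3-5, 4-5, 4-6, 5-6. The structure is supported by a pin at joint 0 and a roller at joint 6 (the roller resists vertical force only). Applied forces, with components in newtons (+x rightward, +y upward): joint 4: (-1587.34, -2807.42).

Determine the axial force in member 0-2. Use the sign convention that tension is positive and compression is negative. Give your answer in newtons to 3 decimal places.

N=7 nodes, M=11 members, R=3 reactions → 2N=14, M+R=14
member 0 (0-1): L=3.2799, (cx,cy)=(0.1979,0.9802)
member 1 (0-2): L=1.2120, (cx,cy)=(1.0000,0.0000)
member 2 (1-2): L=3.2639, (cx,cy)=(0.1725,-0.9850)
member 3 (1-3): L=1.3110, (cx,cy)=(0.9901,-0.1404)
member 4 (2-3): L=3.1188, (cx,cy)=(0.2357,0.9718)
member 5 (2-4): L=1.4700, (cx,cy)=(1.0000,0.0000)
member 6 (3-4): L=3.1188, (cx,cy)=(0.2357,-0.9718)
member 7 (3-5): L=1.3911, (cx,cy)=(0.9999,0.0144)
member 8 (4-5): L=3.1207, (cx,cy)=(0.2102,0.9777)
member 9 (4-6): L=1.2180, (cx,cy)=(1.0000,0.0000)
member 10 (5-6): L=3.1023, (cx,cy)=(0.1812,-0.9835)
solve A·x = −loads:
  F[0-1] = -894.4648 N (compression)
  F[0-2] = -1410.3479 N (compression)
  F[1-2] = +938.8997 N (tension)
  F[1-3] = -342.3332 N (compression)
  F[2-3] = -951.6296 N (compression)
  F[2-4] = -1024.1304 N (compression)
  F[3-4] = +890.7511 N (tension)
  F[3-5] = -773.2078 N (compression)
  F[4-5] = +1986.1339 N (tension)
  F[4-6] = +355.6278 N (tension)
  F[5-6] = -1963.1216 N (compression)
  Rx@0 = +1587.3400 N
  Ry@0 = +876.7789 N
  Ry@6 = +1930.6411 N

-1410.348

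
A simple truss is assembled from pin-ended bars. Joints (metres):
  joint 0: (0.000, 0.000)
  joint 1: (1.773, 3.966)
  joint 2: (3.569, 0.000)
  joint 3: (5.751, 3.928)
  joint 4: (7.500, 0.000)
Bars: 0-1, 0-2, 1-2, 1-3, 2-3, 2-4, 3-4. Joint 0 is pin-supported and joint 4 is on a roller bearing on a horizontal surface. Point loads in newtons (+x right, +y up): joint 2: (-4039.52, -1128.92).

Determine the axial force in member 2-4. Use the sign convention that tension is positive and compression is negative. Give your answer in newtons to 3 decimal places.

239.203

N=5 nodes, M=7 members, R=3 reactions → 2N=10, M+R=10
member 0 (0-1): L=4.3443, (cx,cy)=(0.4081,0.9129)
member 1 (0-2): L=3.5690, (cx,cy)=(1.0000,0.0000)
member 2 (1-2): L=4.3537, (cx,cy)=(0.4125,-0.9109)
member 3 (1-3): L=3.9782, (cx,cy)=(1.0000,-0.0096)
member 4 (2-3): L=4.4934, (cx,cy)=(0.4856,0.8742)
member 5 (2-4): L=3.9310, (cx,cy)=(1.0000,0.0000)
member 6 (3-4): L=4.2998, (cx,cy)=(0.4068,-0.9135)
solve A·x = −loads:
  F[0-1] = -648.1404 N (compression)
  F[0-2] = -3774.9985 N (compression)
  F[1-2] = +655.1564 N (tension)
  F[1-3] = -534.8123 N (compression)
  F[2-3] = +608.6937 N (tension)
  F[2-4] = +239.2031 N (tension)
  F[3-4] = -588.0633 N (compression)
  Rx@0 = +4039.5200 N
  Ry@0 = +591.7046 N
  Ry@4 = +537.2154 N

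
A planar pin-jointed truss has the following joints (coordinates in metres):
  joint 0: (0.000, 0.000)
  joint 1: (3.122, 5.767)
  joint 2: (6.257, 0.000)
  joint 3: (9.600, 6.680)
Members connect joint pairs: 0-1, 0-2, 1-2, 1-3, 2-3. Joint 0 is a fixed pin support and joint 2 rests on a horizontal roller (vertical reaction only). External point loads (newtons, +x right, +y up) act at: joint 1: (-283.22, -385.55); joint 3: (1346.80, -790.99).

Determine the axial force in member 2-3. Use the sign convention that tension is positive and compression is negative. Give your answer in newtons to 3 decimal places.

-1180.000

N=4 nodes, M=5 members, R=3 reactions → 2N=8, M+R=8
member 0 (0-1): L=6.5578, (cx,cy)=(0.4761,0.8794)
member 1 (0-2): L=6.2570, (cx,cy)=(1.0000,0.0000)
member 2 (1-2): L=6.5640, (cx,cy)=(0.4776,-0.8786)
member 3 (1-3): L=6.5420, (cx,cy)=(0.9902,0.1396)
member 4 (2-3): L=7.4698, (cx,cy)=(0.4475,0.8943)
solve A·x = −loads:
  F[0-1] = +1599.0843 N (tension)
  F[0-2] = +302.3009 N (tension)
  F[1-2] = -1738.6665 N (compression)
  F[1-3] = +1893.4207 N (tension)
  F[2-3] = -1180.0000 N (compression)
  Rx@0 = -1063.5800 N
  Ry@0 = -1406.2449 N
  Ry@2 = +2582.7849 N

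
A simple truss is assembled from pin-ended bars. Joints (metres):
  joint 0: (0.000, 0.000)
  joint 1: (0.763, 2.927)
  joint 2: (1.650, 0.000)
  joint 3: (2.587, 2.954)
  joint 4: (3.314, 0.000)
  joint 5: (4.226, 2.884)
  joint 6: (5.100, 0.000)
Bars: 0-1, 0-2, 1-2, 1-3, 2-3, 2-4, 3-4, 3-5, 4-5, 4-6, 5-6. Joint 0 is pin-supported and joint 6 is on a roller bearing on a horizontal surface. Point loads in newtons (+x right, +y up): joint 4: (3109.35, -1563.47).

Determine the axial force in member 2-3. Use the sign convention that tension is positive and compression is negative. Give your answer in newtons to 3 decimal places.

N=7 nodes, M=11 members, R=3 reactions → 2N=14, M+R=14
member 0 (0-1): L=3.0248, (cx,cy)=(0.2522,0.9677)
member 1 (0-2): L=1.6500, (cx,cy)=(1.0000,0.0000)
member 2 (1-2): L=3.0584, (cx,cy)=(0.2900,-0.9570)
member 3 (1-3): L=1.8242, (cx,cy)=(0.9999,0.0148)
member 4 (2-3): L=3.0990, (cx,cy)=(0.3024,0.9532)
member 5 (2-4): L=1.6640, (cx,cy)=(1.0000,0.0000)
member 6 (3-4): L=3.0421, (cx,cy)=(0.2390,-0.9710)
member 7 (3-5): L=1.6405, (cx,cy)=(0.9991,-0.0427)
member 8 (4-5): L=3.0248, (cx,cy)=(0.3015,0.9535)
member 9 (4-6): L=1.7860, (cx,cy)=(1.0000,0.0000)
member 10 (5-6): L=3.0135, (cx,cy)=(0.2900,-0.9570)
solve A·x = −loads:
  F[0-1] = -565.8180 N (compression)
  F[0-2] = +3252.0759 N (tension)
  F[1-2] = +567.3567 N (tension)
  F[1-3] = -307.3023 N (compression)
  F[2-3] = -569.6334 N (compression)
  F[2-4] = +3588.8480 N (tension)
  F[3-4] = +591.1622 N (tension)
  F[3-5] = -621.3375 N (compression)
  F[4-5] = +1037.7296 N (tension)
  F[4-6] = +307.8847 N (tension)
  F[5-6] = -1061.5768 N (compression)
  Rx@0 = -3109.3500 N
  Ry@0 = +547.5211 N
  Ry@6 = +1015.9489 N

-569.633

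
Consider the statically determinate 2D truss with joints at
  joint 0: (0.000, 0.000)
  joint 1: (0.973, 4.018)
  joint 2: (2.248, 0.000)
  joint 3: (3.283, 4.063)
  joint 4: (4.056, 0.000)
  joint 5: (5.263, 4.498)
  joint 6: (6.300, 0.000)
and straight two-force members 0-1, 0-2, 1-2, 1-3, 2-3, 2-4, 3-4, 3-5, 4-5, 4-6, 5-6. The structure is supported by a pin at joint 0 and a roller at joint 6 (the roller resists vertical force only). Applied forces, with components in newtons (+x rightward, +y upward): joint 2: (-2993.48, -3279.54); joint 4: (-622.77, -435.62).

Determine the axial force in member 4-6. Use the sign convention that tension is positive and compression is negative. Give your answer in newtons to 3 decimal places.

334.450

N=7 nodes, M=11 members, R=3 reactions → 2N=14, M+R=14
member 0 (0-1): L=4.1341, (cx,cy)=(0.2354,0.9719)
member 1 (0-2): L=2.2480, (cx,cy)=(1.0000,0.0000)
member 2 (1-2): L=4.2154, (cx,cy)=(0.3025,-0.9532)
member 3 (1-3): L=2.3104, (cx,cy)=(0.9998,0.0195)
member 4 (2-3): L=4.1928, (cx,cy)=(0.2469,0.9691)
member 5 (2-4): L=1.8080, (cx,cy)=(1.0000,0.0000)
member 6 (3-4): L=4.1359, (cx,cy)=(0.1869,-0.9824)
member 7 (3-5): L=2.0272, (cx,cy)=(0.9767,0.2146)
member 8 (4-5): L=4.6571, (cx,cy)=(0.2592,0.9658)
member 9 (4-6): L=2.2440, (cx,cy)=(1.0000,0.0000)
member 10 (5-6): L=4.6160, (cx,cy)=(0.2247,-0.9744)
solve A·x = −loads:
  F[0-1] = -2329.9311 N (compression)
  F[0-2] = -3067.8828 N (compression)
  F[1-2] = +2350.0212 N (tension)
  F[1-3] = -1259.3922 N (compression)
  F[2-3] = +1072.7885 N (tension)
  F[2-4] = +371.5607 N (tension)
  F[3-4] = -1205.2592 N (compression)
  F[3-5] = -787.4080 N (compression)
  F[4-5] = +1676.9404 N (tension)
  F[4-6] = +334.4497 N (tension)
  F[5-6] = -1488.7335 N (compression)
  Rx@0 = +3616.2500 N
  Ry@0 = +2264.4805 N
  Ry@6 = +1450.6795 N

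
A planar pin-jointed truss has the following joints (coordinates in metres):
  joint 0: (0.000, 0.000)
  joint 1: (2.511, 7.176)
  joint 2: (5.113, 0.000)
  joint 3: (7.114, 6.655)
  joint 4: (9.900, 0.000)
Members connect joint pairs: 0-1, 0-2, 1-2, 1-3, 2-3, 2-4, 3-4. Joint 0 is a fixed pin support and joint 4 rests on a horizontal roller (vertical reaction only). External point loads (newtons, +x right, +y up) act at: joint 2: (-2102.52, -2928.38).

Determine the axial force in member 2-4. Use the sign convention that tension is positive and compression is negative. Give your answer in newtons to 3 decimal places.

633.142

N=5 nodes, M=7 members, R=3 reactions → 2N=10, M+R=10
member 0 (0-1): L=7.6026, (cx,cy)=(0.3303,0.9439)
member 1 (0-2): L=5.1130, (cx,cy)=(1.0000,0.0000)
member 2 (1-2): L=7.6332, (cx,cy)=(0.3409,-0.9401)
member 3 (1-3): L=4.6324, (cx,cy)=(0.9937,-0.1125)
member 4 (2-3): L=6.9493, (cx,cy)=(0.2879,0.9576)
member 5 (2-4): L=4.7870, (cx,cy)=(1.0000,0.0000)
member 6 (3-4): L=7.2146, (cx,cy)=(0.3862,-0.9224)
solve A·x = −loads:
  F[0-1] = -1500.1598 N (compression)
  F[0-2] = -1607.0471 N (compression)
  F[1-2] = +1632.8543 N (tension)
  F[1-3] = -1058.7987 N (compression)
  F[2-3] = +1454.9427 N (tension)
  F[2-4] = +633.1419 N (tension)
  F[3-4] = -1639.5843 N (compression)
  Rx@0 = +2102.5200 N
  Ry@0 = +1415.9753 N
  Ry@4 = +1512.4047 N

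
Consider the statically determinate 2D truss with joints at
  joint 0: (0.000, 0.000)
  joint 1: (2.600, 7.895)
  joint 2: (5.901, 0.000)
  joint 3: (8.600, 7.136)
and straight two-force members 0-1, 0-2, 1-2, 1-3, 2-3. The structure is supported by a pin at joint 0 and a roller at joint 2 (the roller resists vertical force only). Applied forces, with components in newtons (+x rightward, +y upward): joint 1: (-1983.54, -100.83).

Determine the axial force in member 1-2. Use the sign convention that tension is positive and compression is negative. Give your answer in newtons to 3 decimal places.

2828.271

N=4 nodes, M=5 members, R=3 reactions → 2N=8, M+R=8
member 0 (0-1): L=8.3121, (cx,cy)=(0.3128,0.9498)
member 1 (0-2): L=5.9010, (cx,cy)=(1.0000,0.0000)
member 2 (1-2): L=8.5573, (cx,cy)=(0.3858,-0.9226)
member 3 (1-3): L=6.0478, (cx,cy)=(0.9921,-0.1255)
member 4 (2-3): L=7.6294, (cx,cy)=(0.3538,0.9353)
solve A·x = −loads:
  F[0-1] = -2853.3823 N (compression)
  F[0-2] = -1091.0107 N (compression)
  F[1-2] = +2828.2705 N (tension)
  F[1-3] = +0.0000 N (tension)
  F[2-3] = -0.0000 N (compression)
  Rx@0 = +1983.5400 N
  Ry@0 = +2710.1996 N
  Ry@2 = -2609.3696 N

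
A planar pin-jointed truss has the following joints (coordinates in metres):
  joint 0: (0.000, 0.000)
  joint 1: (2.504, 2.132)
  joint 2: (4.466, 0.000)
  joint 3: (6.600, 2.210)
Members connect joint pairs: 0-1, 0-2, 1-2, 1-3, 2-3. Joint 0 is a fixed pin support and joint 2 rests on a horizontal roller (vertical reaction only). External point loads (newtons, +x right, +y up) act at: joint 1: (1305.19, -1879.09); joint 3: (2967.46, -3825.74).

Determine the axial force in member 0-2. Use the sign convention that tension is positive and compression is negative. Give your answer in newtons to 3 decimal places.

638.717

N=4 nodes, M=5 members, R=3 reactions → 2N=8, M+R=8
member 0 (0-1): L=3.2887, (cx,cy)=(0.7614,0.6483)
member 1 (0-2): L=4.4660, (cx,cy)=(1.0000,0.0000)
member 2 (1-2): L=2.8974, (cx,cy)=(0.6772,-0.7358)
member 3 (1-3): L=4.0967, (cx,cy)=(0.9998,0.0190)
member 4 (2-3): L=3.0721, (cx,cy)=(0.6946,0.7194)
solve A·x = −loads:
  F[0-1] = +4772.7062 N (tension)
  F[0-2] = +638.7169 N (tension)
  F[1-2] = -6582.8969 N (compression)
  F[1-3] = +6787.6559 N (tension)
  F[2-3] = -5497.8464 N (compression)
  Rx@0 = -4272.6500 N
  Ry@0 = -3094.0677 N
  Ry@2 = +8798.8977 N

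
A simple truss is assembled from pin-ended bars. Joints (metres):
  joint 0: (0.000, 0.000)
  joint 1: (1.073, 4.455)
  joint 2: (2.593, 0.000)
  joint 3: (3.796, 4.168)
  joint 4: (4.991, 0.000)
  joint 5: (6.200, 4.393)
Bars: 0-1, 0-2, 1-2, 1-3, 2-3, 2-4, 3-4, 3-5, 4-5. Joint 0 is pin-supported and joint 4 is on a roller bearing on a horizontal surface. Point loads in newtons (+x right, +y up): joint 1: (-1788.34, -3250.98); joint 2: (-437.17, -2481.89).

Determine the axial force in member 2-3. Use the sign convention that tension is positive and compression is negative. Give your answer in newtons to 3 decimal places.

384.053

N=6 nodes, M=9 members, R=3 reactions → 2N=12, M+R=12
member 0 (0-1): L=4.5824, (cx,cy)=(0.2342,0.9722)
member 1 (0-2): L=2.5930, (cx,cy)=(1.0000,0.0000)
member 2 (1-2): L=4.7072, (cx,cy)=(0.3229,-0.9464)
member 3 (1-3): L=2.7381, (cx,cy)=(0.9945,-0.1048)
member 4 (2-3): L=4.3381, (cx,cy)=(0.2773,0.9608)
member 5 (2-4): L=2.3980, (cx,cy)=(1.0000,0.0000)
member 6 (3-4): L=4.3359, (cx,cy)=(0.2756,-0.9613)
member 7 (3-5): L=2.4145, (cx,cy)=(0.9956,0.0932)
member 8 (4-5): L=4.5563, (cx,cy)=(0.2653,0.9642)
solve A·x = −loads:
  F[0-1] = -5493.5336 N (compression)
  F[0-2] = -939.1608 N (compression)
  F[1-2] = +2232.4963 N (tension)
  F[1-3] = -220.1212 N (compression)
  F[2-3] = +384.0527 N (tension)
  F[2-4] = +112.4078 N (tension)
  F[3-4] = -407.8592 N (compression)
  F[3-5] = +0.0000 N (tension)
  F[4-5] = -0.0000 N (compression)
  Rx@0 = +2225.5100 N
  Ry@0 = +5340.8068 N
  Ry@4 = +392.0632 N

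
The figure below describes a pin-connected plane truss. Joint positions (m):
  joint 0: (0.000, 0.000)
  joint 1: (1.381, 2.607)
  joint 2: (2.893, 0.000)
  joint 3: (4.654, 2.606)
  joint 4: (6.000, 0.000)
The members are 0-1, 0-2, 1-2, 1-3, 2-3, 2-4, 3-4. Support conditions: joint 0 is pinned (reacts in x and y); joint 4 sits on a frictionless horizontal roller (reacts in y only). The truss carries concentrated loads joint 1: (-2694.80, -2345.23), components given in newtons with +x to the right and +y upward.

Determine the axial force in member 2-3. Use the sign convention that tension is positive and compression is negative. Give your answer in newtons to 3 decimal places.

-761.401

N=5 nodes, M=7 members, R=3 reactions → 2N=10, M+R=10
member 0 (0-1): L=2.9502, (cx,cy)=(0.4681,0.8837)
member 1 (0-2): L=2.8930, (cx,cy)=(1.0000,0.0000)
member 2 (1-2): L=3.0137, (cx,cy)=(0.5017,-0.8650)
member 3 (1-3): L=3.2730, (cx,cy)=(1.0000,-0.0003)
member 4 (2-3): L=3.1452, (cx,cy)=(0.5599,0.8286)
member 5 (2-4): L=3.1070, (cx,cy)=(1.0000,0.0000)
member 6 (3-4): L=2.9331, (cx,cy)=(0.4589,-0.8885)
solve A·x = −loads:
  F[0-1] = -3368.1335 N (compression)
  F[0-2] = -1118.1574 N (compression)
  F[1-2] = +729.2924 N (tension)
  F[1-3] = +752.2691 N (tension)
  F[2-3] = -761.4007 N (compression)
  F[2-4] = -325.9618 N (compression)
  F[3-4] = +710.3058 N (tension)
  Rx@0 = +2694.8000 N
  Ry@0 = +2976.3268 N
  Ry@4 = -631.0968 N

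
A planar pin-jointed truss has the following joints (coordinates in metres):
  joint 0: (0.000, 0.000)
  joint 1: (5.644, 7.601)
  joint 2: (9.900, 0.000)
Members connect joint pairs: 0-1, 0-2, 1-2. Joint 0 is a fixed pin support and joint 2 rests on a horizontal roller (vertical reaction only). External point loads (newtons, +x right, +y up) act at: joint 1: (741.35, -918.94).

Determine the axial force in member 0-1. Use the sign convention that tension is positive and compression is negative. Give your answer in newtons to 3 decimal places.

216.898

N=3 nodes, M=3 members, R=3 reactions → 2N=6, M+R=6
member 0 (0-1): L=9.4673, (cx,cy)=(0.5962,0.8029)
member 1 (0-2): L=9.9000, (cx,cy)=(1.0000,0.0000)
member 2 (1-2): L=8.7114, (cx,cy)=(0.4886,-0.8725)
solve A·x = −loads:
  F[0-1] = +216.8982 N (tension)
  F[0-2] = +612.0446 N (tension)
  F[1-2] = -1252.7665 N (compression)
  Rx@0 = -741.3500 N
  Ry@0 = -174.1407 N
  Ry@2 = +1093.0807 N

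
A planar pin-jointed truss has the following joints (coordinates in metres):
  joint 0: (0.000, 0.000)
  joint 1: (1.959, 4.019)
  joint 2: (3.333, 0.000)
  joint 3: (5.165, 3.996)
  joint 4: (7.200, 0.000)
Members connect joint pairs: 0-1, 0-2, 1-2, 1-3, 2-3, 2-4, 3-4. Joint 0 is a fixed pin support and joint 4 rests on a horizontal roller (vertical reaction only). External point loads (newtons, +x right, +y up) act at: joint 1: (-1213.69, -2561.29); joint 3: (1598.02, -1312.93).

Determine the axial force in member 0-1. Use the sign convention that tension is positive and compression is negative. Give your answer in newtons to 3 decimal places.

-2253.939

N=5 nodes, M=7 members, R=3 reactions → 2N=10, M+R=10
member 0 (0-1): L=4.4710, (cx,cy)=(0.4382,0.8989)
member 1 (0-2): L=3.3330, (cx,cy)=(1.0000,0.0000)
member 2 (1-2): L=4.2474, (cx,cy)=(0.3235,-0.9462)
member 3 (1-3): L=3.2061, (cx,cy)=(1.0000,-0.0072)
member 4 (2-3): L=4.3959, (cx,cy)=(0.4167,0.9090)
member 5 (2-4): L=3.8670, (cx,cy)=(1.0000,0.0000)
member 6 (3-4): L=4.4843, (cx,cy)=(0.4538,-0.8911)
solve A·x = −loads:
  F[0-1] = -2253.9390 N (compression)
  F[0-2] = +1371.9042 N (tension)
  F[1-2] = -568.7488 N (compression)
  F[1-3] = +410.1129 N (tension)
  F[2-3] = +592.0292 N (tension)
  F[2-4] = +941.1902 N (tension)
  F[3-4] = -2074.0099 N (compression)
  Rx@0 = -384.3300 N
  Ry@0 = +2026.0647 N
  Ry@4 = +1848.1553 N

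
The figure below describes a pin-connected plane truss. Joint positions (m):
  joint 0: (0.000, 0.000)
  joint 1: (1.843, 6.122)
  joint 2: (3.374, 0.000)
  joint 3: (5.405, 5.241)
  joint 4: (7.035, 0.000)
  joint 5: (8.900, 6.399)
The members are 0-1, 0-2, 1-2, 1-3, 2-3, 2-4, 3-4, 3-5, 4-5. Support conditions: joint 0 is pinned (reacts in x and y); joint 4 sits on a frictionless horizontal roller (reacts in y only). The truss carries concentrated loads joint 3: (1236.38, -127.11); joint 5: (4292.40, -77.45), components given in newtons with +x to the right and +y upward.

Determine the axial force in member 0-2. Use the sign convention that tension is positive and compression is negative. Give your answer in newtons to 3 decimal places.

N=6 nodes, M=9 members, R=3 reactions → 2N=12, M+R=12
member 0 (0-1): L=6.3934, (cx,cy)=(0.2883,0.9576)
member 1 (0-2): L=3.3740, (cx,cy)=(1.0000,0.0000)
member 2 (1-2): L=6.3105, (cx,cy)=(0.2426,-0.9701)
member 3 (1-3): L=3.6693, (cx,cy)=(0.9707,-0.2401)
member 4 (2-3): L=5.6208, (cx,cy)=(0.3613,0.9324)
member 5 (2-4): L=3.6610, (cx,cy)=(1.0000,0.0000)
member 6 (3-4): L=5.4886, (cx,cy)=(0.2970,-0.9549)
member 7 (3-5): L=3.6818, (cx,cy)=(0.9493,0.3145)
member 8 (4-5): L=6.6652, (cx,cy)=(0.2798,0.9601)
solve A·x = −loads:
  F[0-1] = +5030.0395 N (tension)
  F[0-2] = +4078.7900 N (tension)
  F[1-2] = -5686.2344 N (compression)
  F[1-3] = +2914.7901 N (tension)
  F[2-3] = +5916.0728 N (tension)
  F[2-4] = +561.5468 N (tension)
  F[3-4] = -3519.9311 N (compression)
  F[3-5] = +5031.5348 N (tension)
  F[4-5] = -1729.0137 N (compression)
  Rx@0 = -5528.7800 N
  Ry@0 = -4816.5160 N
  Ry@4 = +5021.0760 N

4078.790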